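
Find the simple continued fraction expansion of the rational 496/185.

[2; 1, 2, 7, 2, 1, 2]

Run the Euclidean algorithm on 496 and 185; the successive quotients are the partial quotients a_0, a_1, ... (each step inverts the fractional part left over by the previous one):
  496 = 2*185 + 126, so a_0 = 2.
  185 = 1*126 + 59, so a_1 = 1.
  126 = 2*59 + 8, so a_2 = 2.
  59 = 7*8 + 3, so a_3 = 7.
  8 = 2*3 + 2, so a_4 = 2.
  3 = 1*2 + 1, so a_5 = 1.
  2 = 2*1 + 0, so a_6 = 2.
The remainder reaches 0 after 7 divisions, so the expansion has 7 partial quotients, read off in order.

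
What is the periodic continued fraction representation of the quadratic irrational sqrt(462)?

[21; (2, 42)]

Write x_i = (sqrt(462) + m_i)/d_i with (m_0, d_0) = (0, 1). a_0 = floor(sqrt(462)) = 21, since 21^2 = 441 <= 462 < 484 = 22^2.
Iterate m_{i+1} = d_i*a_i - m_i, d_{i+1} = (462 - m_{i+1}^2)/d_i, a_{i+1} = floor((a_0 + m_{i+1})/d_{i+1}):
  m_1 = 1*21 - 0 = 21, d_1 = (462 - 21^2)/1 = 21/1 = 21, a_1 = floor((21 + 21)/21) = 2.
  m_2 = 21*2 - 21 = 21, d_2 = (462 - 21^2)/21 = 21/21 = 1, a_2 = floor((21 + 21)/1) = 42.
  m_3 = 1*42 - 21 = 21, d_3 = (462 - 21^2)/1 = 21/1 = 21: (m_3, d_3) = (m_1, d_1) = (21, 21), so from here the quotients repeat a_1, a_2; the period length is 2.
Hence the expansion of sqrt(462) is a_0 = 21 followed by the repeating block 2, 42 (period 2).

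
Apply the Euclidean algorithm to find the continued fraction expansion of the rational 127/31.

[4; 10, 3]

Run the Euclidean algorithm on 127 and 31; the successive quotients are the partial quotients a_0, a_1, ... (each step inverts the fractional part left over by the previous one):
  127 = 4*31 + 3, so a_0 = 4.
  31 = 10*3 + 1, so a_1 = 10.
  3 = 3*1 + 0, so a_2 = 3.
The remainder reaches 0 after 3 divisions, so the expansion has 3 partial quotients, read off in order.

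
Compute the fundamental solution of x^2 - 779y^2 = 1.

First expand sqrt(779) as a continued fraction. With x_i = (sqrt(779) + m_i)/d_i and (m_0, d_0) = (0, 1): a_0 = floor(sqrt(779)) = 27, since 27^2 = 729 <= 779 < 784 = 28^2.
Iterate m_{i+1} = d_i*a_i - m_i, d_{i+1} = (779 - m_{i+1}^2)/d_i, a_{i+1} = floor((a_0 + m_{i+1})/d_{i+1}):
  m_1 = 1*27 - 0 = 27, d_1 = (779 - 27^2)/1 = 50/1 = 50, a_1 = floor((27 + 27)/50) = 1.
  m_2 = 50*1 - 27 = 23, d_2 = (779 - 23^2)/50 = 250/50 = 5, a_2 = floor((27 + 23)/5) = 10.
  m_3 = 5*10 - 23 = 27, d_3 = (779 - 27^2)/5 = 50/5 = 10, a_3 = floor((27 + 27)/10) = 5.
  m_4 = 10*5 - 27 = 23, d_4 = (779 - 23^2)/10 = 250/10 = 25, a_4 = floor((27 + 23)/25) = 2.
  m_5 = 25*2 - 23 = 27, d_5 = (779 - 27^2)/25 = 50/25 = 2, a_5 = floor((27 + 27)/2) = 27.
  m_6 = 2*27 - 27 = 27, d_6 = (779 - 27^2)/2 = 50/2 = 25, a_6 = floor((27 + 27)/25) = 2.
  m_7 = 25*2 - 27 = 23, d_7 = (779 - 23^2)/25 = 250/25 = 10, a_7 = floor((27 + 23)/10) = 5.
  m_8 = 10*5 - 23 = 27, d_8 = (779 - 27^2)/10 = 50/10 = 5, a_8 = floor((27 + 27)/5) = 10.
  m_9 = 5*10 - 27 = 23, d_9 = (779 - 23^2)/5 = 250/5 = 50, a_9 = floor((27 + 23)/50) = 1.
  m_10 = 50*1 - 23 = 27, d_10 = (779 - 27^2)/50 = 50/50 = 1, a_10 = floor((27 + 27)/1) = 54.
  m_11 = 1*54 - 27 = 27, d_11 = (779 - 27^2)/1 = 50/1 = 50: (m_11, d_11) = (m_1, d_1) = (27, 50), so from here the quotients repeat a_1, ..., a_10; the period length is 10.
So sqrt(779) = [27; (1, 10, 5, 2, 27, 2, 5, 10, 1, 54)] with period length k = 10.
k is even, so the fundamental solution of x^2 - 779y^2 = 1 is (p_{k-1}, q_{k-1}) = (p_9, q_9); compute convergents through index 9.
Convergents (p_i = a_i*p_{i-1} + p_{i-2}, q_i = a_i*q_{i-1} + q_{i-2} with p_{-2}=0, p_{-1}=1, q_{-2}=1, q_{-1}=0):
  i=0: a_0=27, p_0 = 27*1 + 0 = 27, q_0 = 27*0 + 1 = 1.
  i=1: a_1=1, p_1 = 1*27 + 1 = 28, q_1 = 1*1 + 0 = 1.
  i=2: a_2=10, p_2 = 10*28 + 27 = 307, q_2 = 10*1 + 1 = 11.
  i=3: a_3=5, p_3 = 5*307 + 28 = 1563, q_3 = 5*11 + 1 = 56.
  i=4: a_4=2, p_4 = 2*1563 + 307 = 3433, q_4 = 2*56 + 11 = 123.
  i=5: a_5=27, p_5 = 27*3433 + 1563 = 94254, q_5 = 27*123 + 56 = 3377.
  i=6: a_6=2, p_6 = 2*94254 + 3433 = 191941, q_6 = 2*3377 + 123 = 6877.
  i=7: a_7=5, p_7 = 5*191941 + 94254 = 1053959, q_7 = 5*6877 + 3377 = 37762.
  i=8: a_8=10, p_8 = 10*1053959 + 191941 = 10731531, q_8 = 10*37762 + 6877 = 384497.
  i=9: a_9=1, p_9 = 1*10731531 + 1053959 = 11785490, q_9 = 1*384497 + 37762 = 422259.
Check: 11785490^2 - 779*422259^2 = 138897774540100 - 138897774540099 = 1, so (x, y) = (11785490, 422259) solves the equation, and by the theorem it is the least positive solution.

(x, y) = (11785490, 422259)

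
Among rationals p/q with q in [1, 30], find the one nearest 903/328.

11/4

Expand x = 903/328 as a continued fraction with the Euclidean algorithm:
  903 = 2*328 + 247, so a_0 = 2.
  328 = 1*247 + 81, so a_1 = 1.
  247 = 3*81 + 4, so a_2 = 3.
  81 = 20*4 + 1, so a_3 = 20.
  4 = 4*1 + 0, so a_4 = 4.
so x = [2; 1, 3, 20, 4].
Convergents (p_i = a_i*p_{i-1} + p_{i-2}, q_i = a_i*q_{i-1} + q_{i-2} with p_{-2}=0, p_{-1}=1, q_{-2}=1, q_{-1}=0), until the denominator exceeds 30:
  i=0: a_0=2, p_0 = 2*1 + 0 = 2, q_0 = 2*0 + 1 = 1.
  i=1: a_1=1, p_1 = 1*2 + 1 = 3, q_1 = 1*1 + 0 = 1.
  i=2: a_2=3, p_2 = 3*3 + 2 = 11, q_2 = 3*1 + 1 = 4.
  i=3: a_3=20, p_3 = 20*11 + 3 = 223, q_3 = 20*4 + 1 = 81.
q_3 = 81 > 30, so the last convergent with denominator <= 30 is p_2/q_2 = 11/4.
The closest fraction with denominator <= 30 is either p_2/q_2 or the intermediate fraction (k*p_2 + p_1)/(k*q_2 + q_1) with the largest k >= 1 whose denominator stays <= 30; these approach x as k grows, and every other convergent or intermediate fraction in range is farther away.
Largest k: floor((30 - q_1)/q_2) = floor((30 - 1)/4) = 7.
That gives (7*11 + 3)/(7*4 + 1) = 80/29.
Compare the errors: |x - 11/4| = |903*4 - 11*328|/(328*4) = 4/1312, and |x - 80/29| = |903*29 - 80*328|/(328*29) = 53/9512.
Cross-multiplying, 4*9512 = 38048 < 69536 = 53*1312, so 4/1312 is smaller: the convergent 11/4 is closer to x than 80/29.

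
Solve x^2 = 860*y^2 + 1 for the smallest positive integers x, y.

First expand sqrt(860) as a continued fraction. With x_i = (sqrt(860) + m_i)/d_i and (m_0, d_0) = (0, 1): a_0 = floor(sqrt(860)) = 29, since 29^2 = 841 <= 860 < 900 = 30^2.
Iterate m_{i+1} = d_i*a_i - m_i, d_{i+1} = (860 - m_{i+1}^2)/d_i, a_{i+1} = floor((a_0 + m_{i+1})/d_{i+1}):
  m_1 = 1*29 - 0 = 29, d_1 = (860 - 29^2)/1 = 19/1 = 19, a_1 = floor((29 + 29)/19) = 3.
  m_2 = 19*3 - 29 = 28, d_2 = (860 - 28^2)/19 = 76/19 = 4, a_2 = floor((29 + 28)/4) = 14.
  m_3 = 4*14 - 28 = 28, d_3 = (860 - 28^2)/4 = 76/4 = 19, a_3 = floor((29 + 28)/19) = 3.
  m_4 = 19*3 - 28 = 29, d_4 = (860 - 29^2)/19 = 19/19 = 1, a_4 = floor((29 + 29)/1) = 58.
  m_5 = 1*58 - 29 = 29, d_5 = (860 - 29^2)/1 = 19/1 = 19: (m_5, d_5) = (m_1, d_1) = (29, 19), so from here the quotients repeat a_1, ..., a_4; the period length is 4.
So sqrt(860) = [29; (3, 14, 3, 58)] with period length k = 4.
k is even, so the fundamental solution of x^2 - 860y^2 = 1 is (p_{k-1}, q_{k-1}) = (p_3, q_3); compute convergents through index 3.
Convergents (p_i = a_i*p_{i-1} + p_{i-2}, q_i = a_i*q_{i-1} + q_{i-2} with p_{-2}=0, p_{-1}=1, q_{-2}=1, q_{-1}=0):
  i=0: a_0=29, p_0 = 29*1 + 0 = 29, q_0 = 29*0 + 1 = 1.
  i=1: a_1=3, p_1 = 3*29 + 1 = 88, q_1 = 3*1 + 0 = 3.
  i=2: a_2=14, p_2 = 14*88 + 29 = 1261, q_2 = 14*3 + 1 = 43.
  i=3: a_3=3, p_3 = 3*1261 + 88 = 3871, q_3 = 3*43 + 3 = 132.
Check: 3871^2 - 860*132^2 = 14984641 - 14984640 = 1, so (x, y) = (3871, 132) solves the equation, and by the theorem it is the least positive solution.

(x, y) = (3871, 132)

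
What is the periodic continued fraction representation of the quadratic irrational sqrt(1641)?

[40; (1, 1, 26, 1, 1, 80)]

Write x_i = (sqrt(1641) + m_i)/d_i with (m_0, d_0) = (0, 1). a_0 = floor(sqrt(1641)) = 40, since 40^2 = 1600 <= 1641 < 1681 = 41^2.
Iterate m_{i+1} = d_i*a_i - m_i, d_{i+1} = (1641 - m_{i+1}^2)/d_i, a_{i+1} = floor((a_0 + m_{i+1})/d_{i+1}):
  m_1 = 1*40 - 0 = 40, d_1 = (1641 - 40^2)/1 = 41/1 = 41, a_1 = floor((40 + 40)/41) = 1.
  m_2 = 41*1 - 40 = 1, d_2 = (1641 - 1^2)/41 = 1640/41 = 40, a_2 = floor((40 + 1)/40) = 1.
  m_3 = 40*1 - 1 = 39, d_3 = (1641 - 39^2)/40 = 120/40 = 3, a_3 = floor((40 + 39)/3) = 26.
  m_4 = 3*26 - 39 = 39, d_4 = (1641 - 39^2)/3 = 120/3 = 40, a_4 = floor((40 + 39)/40) = 1.
  m_5 = 40*1 - 39 = 1, d_5 = (1641 - 1^2)/40 = 1640/40 = 41, a_5 = floor((40 + 1)/41) = 1.
  m_6 = 41*1 - 1 = 40, d_6 = (1641 - 40^2)/41 = 41/41 = 1, a_6 = floor((40 + 40)/1) = 80.
  m_7 = 1*80 - 40 = 40, d_7 = (1641 - 40^2)/1 = 41/1 = 41: (m_7, d_7) = (m_1, d_1) = (40, 41), so from here the quotients repeat a_1, ..., a_6; the period length is 6.
Hence the expansion of sqrt(1641) is a_0 = 40 followed by the repeating block 1, 1, 26, 1, 1, 80 (period 6).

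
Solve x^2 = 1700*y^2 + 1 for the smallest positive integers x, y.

First expand sqrt(1700) as a continued fraction. With x_i = (sqrt(1700) + m_i)/d_i and (m_0, d_0) = (0, 1): a_0 = floor(sqrt(1700)) = 41, since 41^2 = 1681 <= 1700 < 1764 = 42^2.
Iterate m_{i+1} = d_i*a_i - m_i, d_{i+1} = (1700 - m_{i+1}^2)/d_i, a_{i+1} = floor((a_0 + m_{i+1})/d_{i+1}):
  m_1 = 1*41 - 0 = 41, d_1 = (1700 - 41^2)/1 = 19/1 = 19, a_1 = floor((41 + 41)/19) = 4.
  m_2 = 19*4 - 41 = 35, d_2 = (1700 - 35^2)/19 = 475/19 = 25, a_2 = floor((41 + 35)/25) = 3.
  m_3 = 25*3 - 35 = 40, d_3 = (1700 - 40^2)/25 = 100/25 = 4, a_3 = floor((41 + 40)/4) = 20.
  m_4 = 4*20 - 40 = 40, d_4 = (1700 - 40^2)/4 = 100/4 = 25, a_4 = floor((41 + 40)/25) = 3.
  m_5 = 25*3 - 40 = 35, d_5 = (1700 - 35^2)/25 = 475/25 = 19, a_5 = floor((41 + 35)/19) = 4.
  m_6 = 19*4 - 35 = 41, d_6 = (1700 - 41^2)/19 = 19/19 = 1, a_6 = floor((41 + 41)/1) = 82.
  m_7 = 1*82 - 41 = 41, d_7 = (1700 - 41^2)/1 = 19/1 = 19: (m_7, d_7) = (m_1, d_1) = (41, 19), so from here the quotients repeat a_1, ..., a_6; the period length is 6.
So sqrt(1700) = [41; (4, 3, 20, 3, 4, 82)] with period length k = 6.
k is even, so the fundamental solution of x^2 - 1700y^2 = 1 is (p_{k-1}, q_{k-1}) = (p_5, q_5); compute convergents through index 5.
Convergents (p_i = a_i*p_{i-1} + p_{i-2}, q_i = a_i*q_{i-1} + q_{i-2} with p_{-2}=0, p_{-1}=1, q_{-2}=1, q_{-1}=0):
  i=0: a_0=41, p_0 = 41*1 + 0 = 41, q_0 = 41*0 + 1 = 1.
  i=1: a_1=4, p_1 = 4*41 + 1 = 165, q_1 = 4*1 + 0 = 4.
  i=2: a_2=3, p_2 = 3*165 + 41 = 536, q_2 = 3*4 + 1 = 13.
  i=3: a_3=20, p_3 = 20*536 + 165 = 10885, q_3 = 20*13 + 4 = 264.
  i=4: a_4=3, p_4 = 3*10885 + 536 = 33191, q_4 = 3*264 + 13 = 805.
  i=5: a_5=4, p_5 = 4*33191 + 10885 = 143649, q_5 = 4*805 + 264 = 3484.
Check: 143649^2 - 1700*3484^2 = 20635035201 - 20635035200 = 1, so (x, y) = (143649, 3484) solves the equation, and by the theorem it is the least positive solution.

(x, y) = (143649, 3484)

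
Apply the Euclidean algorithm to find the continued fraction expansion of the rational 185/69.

Run the Euclidean algorithm on 185 and 69; the successive quotients are the partial quotients a_0, a_1, ... (each step inverts the fractional part left over by the previous one):
  185 = 2*69 + 47, so a_0 = 2.
  69 = 1*47 + 22, so a_1 = 1.
  47 = 2*22 + 3, so a_2 = 2.
  22 = 7*3 + 1, so a_3 = 7.
  3 = 3*1 + 0, so a_4 = 3.
The remainder reaches 0 after 5 divisions, so the expansion has 5 partial quotients, read off in order.

[2; 1, 2, 7, 3]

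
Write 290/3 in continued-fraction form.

Run the Euclidean algorithm on 290 and 3; the successive quotients are the partial quotients a_0, a_1, ... (each step inverts the fractional part left over by the previous one):
  290 = 96*3 + 2, so a_0 = 96.
  3 = 1*2 + 1, so a_1 = 1.
  2 = 2*1 + 0, so a_2 = 2.
The remainder reaches 0 after 3 divisions, so the expansion has 3 partial quotients, read off in order.

[96; 1, 2]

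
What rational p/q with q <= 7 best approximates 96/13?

37/5

Expand x = 96/13 as a continued fraction with the Euclidean algorithm:
  96 = 7*13 + 5, so a_0 = 7.
  13 = 2*5 + 3, so a_1 = 2.
  5 = 1*3 + 2, so a_2 = 1.
  3 = 1*2 + 1, so a_3 = 1.
  2 = 2*1 + 0, so a_4 = 2.
so x = [7; 2, 1, 1, 2].
Convergents (p_i = a_i*p_{i-1} + p_{i-2}, q_i = a_i*q_{i-1} + q_{i-2} with p_{-2}=0, p_{-1}=1, q_{-2}=1, q_{-1}=0), until the denominator exceeds 7:
  i=0: a_0=7, p_0 = 7*1 + 0 = 7, q_0 = 7*0 + 1 = 1.
  i=1: a_1=2, p_1 = 2*7 + 1 = 15, q_1 = 2*1 + 0 = 2.
  i=2: a_2=1, p_2 = 1*15 + 7 = 22, q_2 = 1*2 + 1 = 3.
  i=3: a_3=1, p_3 = 1*22 + 15 = 37, q_3 = 1*3 + 2 = 5.
  i=4: a_4=2, p_4 = 2*37 + 22 = 96, q_4 = 2*5 + 3 = 13.
q_4 = 13 > 7, so the last convergent with denominator <= 7 is p_3/q_3 = 37/5.
The closest fraction with denominator <= 7 is either p_3/q_3 or the intermediate fraction (k*p_3 + p_2)/(k*q_3 + q_2) with the largest k >= 1 whose denominator stays <= 7; these approach x as k grows, and every other convergent or intermediate fraction in range is farther away.
Largest k: floor((7 - q_2)/q_3) = floor((7 - 3)/5) = 0.
Since k = 0, no intermediate fraction beyond p_3/q_3 has denominator <= 7, so the convergent 37/5 is the closest (its error is |96*5 - 37*13|/(13*5) = 1/65).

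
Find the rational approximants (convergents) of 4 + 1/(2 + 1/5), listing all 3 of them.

4/1, 9/2, 49/11

Using the convergent recurrence p_i = a_i*p_{i-1} + p_{i-2}, q_i = a_i*q_{i-1} + q_{i-2} with p_{-2}=0, p_{-1}=1, q_{-2}=1, q_{-1}=0:
  i=0: a_0=4, p_0 = 4*1 + 0 = 4, q_0 = 4*0 + 1 = 1.
  i=1: a_1=2, p_1 = 2*4 + 1 = 9, q_1 = 2*1 + 0 = 2.
  i=2: a_2=5, p_2 = 5*9 + 4 = 49, q_2 = 5*2 + 1 = 11.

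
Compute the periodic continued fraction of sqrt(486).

[22; (22, 44)]

Write x_i = (sqrt(486) + m_i)/d_i with (m_0, d_0) = (0, 1). a_0 = floor(sqrt(486)) = 22, since 22^2 = 484 <= 486 < 529 = 23^2.
Iterate m_{i+1} = d_i*a_i - m_i, d_{i+1} = (486 - m_{i+1}^2)/d_i, a_{i+1} = floor((a_0 + m_{i+1})/d_{i+1}):
  m_1 = 1*22 - 0 = 22, d_1 = (486 - 22^2)/1 = 2/1 = 2, a_1 = floor((22 + 22)/2) = 22.
  m_2 = 2*22 - 22 = 22, d_2 = (486 - 22^2)/2 = 2/2 = 1, a_2 = floor((22 + 22)/1) = 44.
  m_3 = 1*44 - 22 = 22, d_3 = (486 - 22^2)/1 = 2/1 = 2: (m_3, d_3) = (m_1, d_1) = (22, 2), so from here the quotients repeat a_1, a_2; the period length is 2.
Hence the expansion of sqrt(486) is a_0 = 22 followed by the repeating block 22, 44 (period 2).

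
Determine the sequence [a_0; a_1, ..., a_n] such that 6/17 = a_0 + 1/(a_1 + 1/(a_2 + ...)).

[0; 2, 1, 5]

Run the Euclidean algorithm on 6 and 17; the successive quotients are the partial quotients a_0, a_1, ... (each step inverts the fractional part left over by the previous one):
  6 = 0*17 + 6, so a_0 = 0.
  17 = 2*6 + 5, so a_1 = 2.
  6 = 1*5 + 1, so a_2 = 1.
  5 = 5*1 + 0, so a_3 = 5.
The remainder reaches 0 after 4 divisions, so the expansion has 4 partial quotients, read off in order.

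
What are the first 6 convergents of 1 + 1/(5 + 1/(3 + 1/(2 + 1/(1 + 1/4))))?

Using the convergent recurrence p_i = a_i*p_{i-1} + p_{i-2}, q_i = a_i*q_{i-1} + q_{i-2} with p_{-2}=0, p_{-1}=1, q_{-2}=1, q_{-1}=0:
  i=0: a_0=1, p_0 = 1*1 + 0 = 1, q_0 = 1*0 + 1 = 1.
  i=1: a_1=5, p_1 = 5*1 + 1 = 6, q_1 = 5*1 + 0 = 5.
  i=2: a_2=3, p_2 = 3*6 + 1 = 19, q_2 = 3*5 + 1 = 16.
  i=3: a_3=2, p_3 = 2*19 + 6 = 44, q_3 = 2*16 + 5 = 37.
  i=4: a_4=1, p_4 = 1*44 + 19 = 63, q_4 = 1*37 + 16 = 53.
  i=5: a_5=4, p_5 = 4*63 + 44 = 296, q_5 = 4*53 + 37 = 249.

1/1, 6/5, 19/16, 44/37, 63/53, 296/249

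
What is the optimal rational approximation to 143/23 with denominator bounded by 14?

Expand x = 143/23 as a continued fraction with the Euclidean algorithm:
  143 = 6*23 + 5, so a_0 = 6.
  23 = 4*5 + 3, so a_1 = 4.
  5 = 1*3 + 2, so a_2 = 1.
  3 = 1*2 + 1, so a_3 = 1.
  2 = 2*1 + 0, so a_4 = 2.
so x = [6; 4, 1, 1, 2].
Convergents (p_i = a_i*p_{i-1} + p_{i-2}, q_i = a_i*q_{i-1} + q_{i-2} with p_{-2}=0, p_{-1}=1, q_{-2}=1, q_{-1}=0), until the denominator exceeds 14:
  i=0: a_0=6, p_0 = 6*1 + 0 = 6, q_0 = 6*0 + 1 = 1.
  i=1: a_1=4, p_1 = 4*6 + 1 = 25, q_1 = 4*1 + 0 = 4.
  i=2: a_2=1, p_2 = 1*25 + 6 = 31, q_2 = 1*4 + 1 = 5.
  i=3: a_3=1, p_3 = 1*31 + 25 = 56, q_3 = 1*5 + 4 = 9.
  i=4: a_4=2, p_4 = 2*56 + 31 = 143, q_4 = 2*9 + 5 = 23.
q_4 = 23 > 14, so the last convergent with denominator <= 14 is p_3/q_3 = 56/9.
The closest fraction with denominator <= 14 is either p_3/q_3 or the intermediate fraction (k*p_3 + p_2)/(k*q_3 + q_2) with the largest k >= 1 whose denominator stays <= 14; these approach x as k grows, and every other convergent or intermediate fraction in range is farther away.
Largest k: floor((14 - q_2)/q_3) = floor((14 - 5)/9) = 1.
That gives (1*56 + 31)/(1*9 + 5) = 87/14.
Compare the errors: |x - 56/9| = |143*9 - 56*23|/(23*9) = 1/207, and |x - 87/14| = |143*14 - 87*23|/(23*14) = 1/322.
Cross-multiplying, 1*207 = 207 < 322 = 1*322, so 1/322 is smaller: the intermediate fraction 87/14 is closer to x than 56/9.

87/14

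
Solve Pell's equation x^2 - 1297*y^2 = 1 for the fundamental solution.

First expand sqrt(1297) as a continued fraction. With x_i = (sqrt(1297) + m_i)/d_i and (m_0, d_0) = (0, 1): a_0 = floor(sqrt(1297)) = 36, since 36^2 = 1296 <= 1297 < 1369 = 37^2.
Iterate m_{i+1} = d_i*a_i - m_i, d_{i+1} = (1297 - m_{i+1}^2)/d_i, a_{i+1} = floor((a_0 + m_{i+1})/d_{i+1}):
  m_1 = 1*36 - 0 = 36, d_1 = (1297 - 36^2)/1 = 1/1 = 1, a_1 = floor((36 + 36)/1) = 72.
  m_2 = 1*72 - 36 = 36, d_2 = (1297 - 36^2)/1 = 1/1 = 1: (m_2, d_2) = (m_1, d_1) = (36, 1), so from here the quotient a_1 repeats; the period length is 1.
So sqrt(1297) = [36; (72)] with period length k = 1.
k is odd, so (p_{k-1}, q_{k-1}) only solves x^2 - 1297y^2 = -1 and the fundamental solution of x^2 - 1297y^2 = 1 is (p_{2k-1}, q_{2k-1}) = (p_1, q_1); compute convergents through index 1, running through the period twice.
Convergents (p_i = a_i*p_{i-1} + p_{i-2}, q_i = a_i*q_{i-1} + q_{i-2} with p_{-2}=0, p_{-1}=1, q_{-2}=1, q_{-1}=0):
  i=0: a_0=36, p_0 = 36*1 + 0 = 36, q_0 = 36*0 + 1 = 1.
  i=1: a_1=72, p_1 = 72*36 + 1 = 2593, q_1 = 72*1 + 0 = 72.
Indeed p_0^2 - 1297*q_0^2 = 1296 - 1297 = -1, not +1.
Check: 2593^2 - 1297*72^2 = 6723649 - 6723648 = 1, so (x, y) = (2593, 72) solves the equation, and by the theorem it is the least positive solution.

(x, y) = (2593, 72)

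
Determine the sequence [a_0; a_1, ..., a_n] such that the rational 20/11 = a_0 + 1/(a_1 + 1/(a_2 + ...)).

[1; 1, 4, 2]

Run the Euclidean algorithm on 20 and 11; the successive quotients are the partial quotients a_0, a_1, ... (each step inverts the fractional part left over by the previous one):
  20 = 1*11 + 9, so a_0 = 1.
  11 = 1*9 + 2, so a_1 = 1.
  9 = 4*2 + 1, so a_2 = 4.
  2 = 2*1 + 0, so a_3 = 2.
The remainder reaches 0 after 4 divisions, so the expansion has 4 partial quotients, read off in order.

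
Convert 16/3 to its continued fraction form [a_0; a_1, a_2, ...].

Run the Euclidean algorithm on 16 and 3; the successive quotients are the partial quotients a_0, a_1, ... (each step inverts the fractional part left over by the previous one):
  16 = 5*3 + 1, so a_0 = 5.
  3 = 3*1 + 0, so a_1 = 3.
The remainder reaches 0 after 2 divisions, so the expansion has 2 partial quotients, read off in order.

[5; 3]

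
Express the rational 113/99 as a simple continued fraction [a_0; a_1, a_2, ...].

[1; 7, 14]

Run the Euclidean algorithm on 113 and 99; the successive quotients are the partial quotients a_0, a_1, ... (each step inverts the fractional part left over by the previous one):
  113 = 1*99 + 14, so a_0 = 1.
  99 = 7*14 + 1, so a_1 = 7.
  14 = 14*1 + 0, so a_2 = 14.
The remainder reaches 0 after 3 divisions, so the expansion has 3 partial quotients, read off in order.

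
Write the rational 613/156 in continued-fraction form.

Run the Euclidean algorithm on 613 and 156; the successive quotients are the partial quotients a_0, a_1, ... (each step inverts the fractional part left over by the previous one):
  613 = 3*156 + 145, so a_0 = 3.
  156 = 1*145 + 11, so a_1 = 1.
  145 = 13*11 + 2, so a_2 = 13.
  11 = 5*2 + 1, so a_3 = 5.
  2 = 2*1 + 0, so a_4 = 2.
The remainder reaches 0 after 5 divisions, so the expansion has 5 partial quotients, read off in order.

[3; 1, 13, 5, 2]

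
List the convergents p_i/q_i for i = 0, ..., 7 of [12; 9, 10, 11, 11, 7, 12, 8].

12/1, 109/9, 1102/91, 12231/1010, 135643/11201, 961732/79417, 11676427/964205, 94373148/7793057

Using the convergent recurrence p_i = a_i*p_{i-1} + p_{i-2}, q_i = a_i*q_{i-1} + q_{i-2} with p_{-2}=0, p_{-1}=1, q_{-2}=1, q_{-1}=0:
  i=0: a_0=12, p_0 = 12*1 + 0 = 12, q_0 = 12*0 + 1 = 1.
  i=1: a_1=9, p_1 = 9*12 + 1 = 109, q_1 = 9*1 + 0 = 9.
  i=2: a_2=10, p_2 = 10*109 + 12 = 1102, q_2 = 10*9 + 1 = 91.
  i=3: a_3=11, p_3 = 11*1102 + 109 = 12231, q_3 = 11*91 + 9 = 1010.
  i=4: a_4=11, p_4 = 11*12231 + 1102 = 135643, q_4 = 11*1010 + 91 = 11201.
  i=5: a_5=7, p_5 = 7*135643 + 12231 = 961732, q_5 = 7*11201 + 1010 = 79417.
  i=6: a_6=12, p_6 = 12*961732 + 135643 = 11676427, q_6 = 12*79417 + 11201 = 964205.
  i=7: a_7=8, p_7 = 8*11676427 + 961732 = 94373148, q_7 = 8*964205 + 79417 = 7793057.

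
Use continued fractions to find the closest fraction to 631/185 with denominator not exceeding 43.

Expand x = 631/185 as a continued fraction with the Euclidean algorithm:
  631 = 3*185 + 76, so a_0 = 3.
  185 = 2*76 + 33, so a_1 = 2.
  76 = 2*33 + 10, so a_2 = 2.
  33 = 3*10 + 3, so a_3 = 3.
  10 = 3*3 + 1, so a_4 = 3.
  3 = 3*1 + 0, so a_5 = 3.
so x = [3; 2, 2, 3, 3, 3].
Convergents (p_i = a_i*p_{i-1} + p_{i-2}, q_i = a_i*q_{i-1} + q_{i-2} with p_{-2}=0, p_{-1}=1, q_{-2}=1, q_{-1}=0), until the denominator exceeds 43:
  i=0: a_0=3, p_0 = 3*1 + 0 = 3, q_0 = 3*0 + 1 = 1.
  i=1: a_1=2, p_1 = 2*3 + 1 = 7, q_1 = 2*1 + 0 = 2.
  i=2: a_2=2, p_2 = 2*7 + 3 = 17, q_2 = 2*2 + 1 = 5.
  i=3: a_3=3, p_3 = 3*17 + 7 = 58, q_3 = 3*5 + 2 = 17.
  i=4: a_4=3, p_4 = 3*58 + 17 = 191, q_4 = 3*17 + 5 = 56.
q_4 = 56 > 43, so the last convergent with denominator <= 43 is p_3/q_3 = 58/17.
The closest fraction with denominator <= 43 is either p_3/q_3 or the intermediate fraction (k*p_3 + p_2)/(k*q_3 + q_2) with the largest k >= 1 whose denominator stays <= 43; these approach x as k grows, and every other convergent or intermediate fraction in range is farther away.
Largest k: floor((43 - q_2)/q_3) = floor((43 - 5)/17) = 2.
That gives (2*58 + 17)/(2*17 + 5) = 133/39.
Compare the errors: |x - 58/17| = |631*17 - 58*185|/(185*17) = 3/3145, and |x - 133/39| = |631*39 - 133*185|/(185*39) = 4/7215.
Cross-multiplying, 4*3145 = 12580 < 21645 = 3*7215, so 4/7215 is smaller: the intermediate fraction 133/39 is closer to x than 58/17.

133/39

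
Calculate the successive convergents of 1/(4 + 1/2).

Using the convergent recurrence p_i = a_i*p_{i-1} + p_{i-2}, q_i = a_i*q_{i-1} + q_{i-2} with p_{-2}=0, p_{-1}=1, q_{-2}=1, q_{-1}=0:
  i=0: a_0=0, p_0 = 0*1 + 0 = 0, q_0 = 0*0 + 1 = 1.
  i=1: a_1=4, p_1 = 4*0 + 1 = 1, q_1 = 4*1 + 0 = 4.
  i=2: a_2=2, p_2 = 2*1 + 0 = 2, q_2 = 2*4 + 1 = 9.

0/1, 1/4, 2/9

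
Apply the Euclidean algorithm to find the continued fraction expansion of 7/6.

[1; 6]

Run the Euclidean algorithm on 7 and 6; the successive quotients are the partial quotients a_0, a_1, ... (each step inverts the fractional part left over by the previous one):
  7 = 1*6 + 1, so a_0 = 1.
  6 = 6*1 + 0, so a_1 = 6.
The remainder reaches 0 after 2 divisions, so the expansion has 2 partial quotients, read off in order.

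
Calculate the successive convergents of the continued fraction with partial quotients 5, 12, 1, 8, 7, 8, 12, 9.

Using the convergent recurrence p_i = a_i*p_{i-1} + p_{i-2}, q_i = a_i*q_{i-1} + q_{i-2} with p_{-2}=0, p_{-1}=1, q_{-2}=1, q_{-1}=0:
  i=0: a_0=5, p_0 = 5*1 + 0 = 5, q_0 = 5*0 + 1 = 1.
  i=1: a_1=12, p_1 = 12*5 + 1 = 61, q_1 = 12*1 + 0 = 12.
  i=2: a_2=1, p_2 = 1*61 + 5 = 66, q_2 = 1*12 + 1 = 13.
  i=3: a_3=8, p_3 = 8*66 + 61 = 589, q_3 = 8*13 + 12 = 116.
  i=4: a_4=7, p_4 = 7*589 + 66 = 4189, q_4 = 7*116 + 13 = 825.
  i=5: a_5=8, p_5 = 8*4189 + 589 = 34101, q_5 = 8*825 + 116 = 6716.
  i=6: a_6=12, p_6 = 12*34101 + 4189 = 413401, q_6 = 12*6716 + 825 = 81417.
  i=7: a_7=9, p_7 = 9*413401 + 34101 = 3754710, q_7 = 9*81417 + 6716 = 739469.

5/1, 61/12, 66/13, 589/116, 4189/825, 34101/6716, 413401/81417, 3754710/739469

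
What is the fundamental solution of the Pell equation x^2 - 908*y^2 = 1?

(x, y) = (102151, 3390)

First expand sqrt(908) as a continued fraction. With x_i = (sqrt(908) + m_i)/d_i and (m_0, d_0) = (0, 1): a_0 = floor(sqrt(908)) = 30, since 30^2 = 900 <= 908 < 961 = 31^2.
Iterate m_{i+1} = d_i*a_i - m_i, d_{i+1} = (908 - m_{i+1}^2)/d_i, a_{i+1} = floor((a_0 + m_{i+1})/d_{i+1}):
  m_1 = 1*30 - 0 = 30, d_1 = (908 - 30^2)/1 = 8/1 = 8, a_1 = floor((30 + 30)/8) = 7.
  m_2 = 8*7 - 30 = 26, d_2 = (908 - 26^2)/8 = 232/8 = 29, a_2 = floor((30 + 26)/29) = 1.
  m_3 = 29*1 - 26 = 3, d_3 = (908 - 3^2)/29 = 899/29 = 31, a_3 = floor((30 + 3)/31) = 1.
  m_4 = 31*1 - 3 = 28, d_4 = (908 - 28^2)/31 = 124/31 = 4, a_4 = floor((30 + 28)/4) = 14.
  m_5 = 4*14 - 28 = 28, d_5 = (908 - 28^2)/4 = 124/4 = 31, a_5 = floor((30 + 28)/31) = 1.
  m_6 = 31*1 - 28 = 3, d_6 = (908 - 3^2)/31 = 899/31 = 29, a_6 = floor((30 + 3)/29) = 1.
  m_7 = 29*1 - 3 = 26, d_7 = (908 - 26^2)/29 = 232/29 = 8, a_7 = floor((30 + 26)/8) = 7.
  m_8 = 8*7 - 26 = 30, d_8 = (908 - 30^2)/8 = 8/8 = 1, a_8 = floor((30 + 30)/1) = 60.
  m_9 = 1*60 - 30 = 30, d_9 = (908 - 30^2)/1 = 8/1 = 8: (m_9, d_9) = (m_1, d_1) = (30, 8), so from here the quotients repeat a_1, ..., a_8; the period length is 8.
So sqrt(908) = [30; (7, 1, 1, 14, 1, 1, 7, 60)] with period length k = 8.
k is even, so the fundamental solution of x^2 - 908y^2 = 1 is (p_{k-1}, q_{k-1}) = (p_7, q_7); compute convergents through index 7.
Convergents (p_i = a_i*p_{i-1} + p_{i-2}, q_i = a_i*q_{i-1} + q_{i-2} with p_{-2}=0, p_{-1}=1, q_{-2}=1, q_{-1}=0):
  i=0: a_0=30, p_0 = 30*1 + 0 = 30, q_0 = 30*0 + 1 = 1.
  i=1: a_1=7, p_1 = 7*30 + 1 = 211, q_1 = 7*1 + 0 = 7.
  i=2: a_2=1, p_2 = 1*211 + 30 = 241, q_2 = 1*7 + 1 = 8.
  i=3: a_3=1, p_3 = 1*241 + 211 = 452, q_3 = 1*8 + 7 = 15.
  i=4: a_4=14, p_4 = 14*452 + 241 = 6569, q_4 = 14*15 + 8 = 218.
  i=5: a_5=1, p_5 = 1*6569 + 452 = 7021, q_5 = 1*218 + 15 = 233.
  i=6: a_6=1, p_6 = 1*7021 + 6569 = 13590, q_6 = 1*233 + 218 = 451.
  i=7: a_7=7, p_7 = 7*13590 + 7021 = 102151, q_7 = 7*451 + 233 = 3390.
Check: 102151^2 - 908*3390^2 = 10434826801 - 10434826800 = 1, so (x, y) = (102151, 3390) solves the equation, and by the theorem it is the least positive solution.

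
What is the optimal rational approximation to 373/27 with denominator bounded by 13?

152/11

Expand x = 373/27 as a continued fraction with the Euclidean algorithm:
  373 = 13*27 + 22, so a_0 = 13.
  27 = 1*22 + 5, so a_1 = 1.
  22 = 4*5 + 2, so a_2 = 4.
  5 = 2*2 + 1, so a_3 = 2.
  2 = 2*1 + 0, so a_4 = 2.
so x = [13; 1, 4, 2, 2].
Convergents (p_i = a_i*p_{i-1} + p_{i-2}, q_i = a_i*q_{i-1} + q_{i-2} with p_{-2}=0, p_{-1}=1, q_{-2}=1, q_{-1}=0), until the denominator exceeds 13:
  i=0: a_0=13, p_0 = 13*1 + 0 = 13, q_0 = 13*0 + 1 = 1.
  i=1: a_1=1, p_1 = 1*13 + 1 = 14, q_1 = 1*1 + 0 = 1.
  i=2: a_2=4, p_2 = 4*14 + 13 = 69, q_2 = 4*1 + 1 = 5.
  i=3: a_3=2, p_3 = 2*69 + 14 = 152, q_3 = 2*5 + 1 = 11.
  i=4: a_4=2, p_4 = 2*152 + 69 = 373, q_4 = 2*11 + 5 = 27.
q_4 = 27 > 13, so the last convergent with denominator <= 13 is p_3/q_3 = 152/11.
The closest fraction with denominator <= 13 is either p_3/q_3 or the intermediate fraction (k*p_3 + p_2)/(k*q_3 + q_2) with the largest k >= 1 whose denominator stays <= 13; these approach x as k grows, and every other convergent or intermediate fraction in range is farther away.
Largest k: floor((13 - q_2)/q_3) = floor((13 - 5)/11) = 0.
Since k = 0, no intermediate fraction beyond p_3/q_3 has denominator <= 13, so the convergent 152/11 is the closest (its error is |373*11 - 152*27|/(27*11) = 1/297).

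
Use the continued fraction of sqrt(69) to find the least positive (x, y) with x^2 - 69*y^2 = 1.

First expand sqrt(69) as a continued fraction. With x_i = (sqrt(69) + m_i)/d_i and (m_0, d_0) = (0, 1): a_0 = floor(sqrt(69)) = 8, since 8^2 = 64 <= 69 < 81 = 9^2.
Iterate m_{i+1} = d_i*a_i - m_i, d_{i+1} = (69 - m_{i+1}^2)/d_i, a_{i+1} = floor((a_0 + m_{i+1})/d_{i+1}):
  m_1 = 1*8 - 0 = 8, d_1 = (69 - 8^2)/1 = 5/1 = 5, a_1 = floor((8 + 8)/5) = 3.
  m_2 = 5*3 - 8 = 7, d_2 = (69 - 7^2)/5 = 20/5 = 4, a_2 = floor((8 + 7)/4) = 3.
  m_3 = 4*3 - 7 = 5, d_3 = (69 - 5^2)/4 = 44/4 = 11, a_3 = floor((8 + 5)/11) = 1.
  m_4 = 11*1 - 5 = 6, d_4 = (69 - 6^2)/11 = 33/11 = 3, a_4 = floor((8 + 6)/3) = 4.
  m_5 = 3*4 - 6 = 6, d_5 = (69 - 6^2)/3 = 33/3 = 11, a_5 = floor((8 + 6)/11) = 1.
  m_6 = 11*1 - 6 = 5, d_6 = (69 - 5^2)/11 = 44/11 = 4, a_6 = floor((8 + 5)/4) = 3.
  m_7 = 4*3 - 5 = 7, d_7 = (69 - 7^2)/4 = 20/4 = 5, a_7 = floor((8 + 7)/5) = 3.
  m_8 = 5*3 - 7 = 8, d_8 = (69 - 8^2)/5 = 5/5 = 1, a_8 = floor((8 + 8)/1) = 16.
  m_9 = 1*16 - 8 = 8, d_9 = (69 - 8^2)/1 = 5/1 = 5: (m_9, d_9) = (m_1, d_1) = (8, 5), so from here the quotients repeat a_1, ..., a_8; the period length is 8.
So sqrt(69) = [8; (3, 3, 1, 4, 1, 3, 3, 16)] with period length k = 8.
k is even, so the fundamental solution of x^2 - 69y^2 = 1 is (p_{k-1}, q_{k-1}) = (p_7, q_7); compute convergents through index 7.
Convergents (p_i = a_i*p_{i-1} + p_{i-2}, q_i = a_i*q_{i-1} + q_{i-2} with p_{-2}=0, p_{-1}=1, q_{-2}=1, q_{-1}=0):
  i=0: a_0=8, p_0 = 8*1 + 0 = 8, q_0 = 8*0 + 1 = 1.
  i=1: a_1=3, p_1 = 3*8 + 1 = 25, q_1 = 3*1 + 0 = 3.
  i=2: a_2=3, p_2 = 3*25 + 8 = 83, q_2 = 3*3 + 1 = 10.
  i=3: a_3=1, p_3 = 1*83 + 25 = 108, q_3 = 1*10 + 3 = 13.
  i=4: a_4=4, p_4 = 4*108 + 83 = 515, q_4 = 4*13 + 10 = 62.
  i=5: a_5=1, p_5 = 1*515 + 108 = 623, q_5 = 1*62 + 13 = 75.
  i=6: a_6=3, p_6 = 3*623 + 515 = 2384, q_6 = 3*75 + 62 = 287.
  i=7: a_7=3, p_7 = 3*2384 + 623 = 7775, q_7 = 3*287 + 75 = 936.
Check: 7775^2 - 69*936^2 = 60450625 - 60450624 = 1, so (x, y) = (7775, 936) solves the equation, and by the theorem it is the least positive solution.

(x, y) = (7775, 936)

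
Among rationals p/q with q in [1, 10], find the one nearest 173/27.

32/5

Expand x = 173/27 as a continued fraction with the Euclidean algorithm:
  173 = 6*27 + 11, so a_0 = 6.
  27 = 2*11 + 5, so a_1 = 2.
  11 = 2*5 + 1, so a_2 = 2.
  5 = 5*1 + 0, so a_3 = 5.
so x = [6; 2, 2, 5].
Convergents (p_i = a_i*p_{i-1} + p_{i-2}, q_i = a_i*q_{i-1} + q_{i-2} with p_{-2}=0, p_{-1}=1, q_{-2}=1, q_{-1}=0), until the denominator exceeds 10:
  i=0: a_0=6, p_0 = 6*1 + 0 = 6, q_0 = 6*0 + 1 = 1.
  i=1: a_1=2, p_1 = 2*6 + 1 = 13, q_1 = 2*1 + 0 = 2.
  i=2: a_2=2, p_2 = 2*13 + 6 = 32, q_2 = 2*2 + 1 = 5.
  i=3: a_3=5, p_3 = 5*32 + 13 = 173, q_3 = 5*5 + 2 = 27.
q_3 = 27 > 10, so the last convergent with denominator <= 10 is p_2/q_2 = 32/5.
The closest fraction with denominator <= 10 is either p_2/q_2 or the intermediate fraction (k*p_2 + p_1)/(k*q_2 + q_1) with the largest k >= 1 whose denominator stays <= 10; these approach x as k grows, and every other convergent or intermediate fraction in range is farther away.
Largest k: floor((10 - q_1)/q_2) = floor((10 - 2)/5) = 1.
That gives (1*32 + 13)/(1*5 + 2) = 45/7.
Compare the errors: |x - 32/5| = |173*5 - 32*27|/(27*5) = 1/135, and |x - 45/7| = |173*7 - 45*27|/(27*7) = 4/189.
Cross-multiplying, 1*189 = 189 < 540 = 4*135, so 1/135 is smaller: the convergent 32/5 is closer to x than 45/7.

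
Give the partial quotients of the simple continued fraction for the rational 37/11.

Run the Euclidean algorithm on 37 and 11; the successive quotients are the partial quotients a_0, a_1, ... (each step inverts the fractional part left over by the previous one):
  37 = 3*11 + 4, so a_0 = 3.
  11 = 2*4 + 3, so a_1 = 2.
  4 = 1*3 + 1, so a_2 = 1.
  3 = 3*1 + 0, so a_3 = 3.
The remainder reaches 0 after 4 divisions, so the expansion has 4 partial quotients, read off in order.

[3; 2, 1, 3]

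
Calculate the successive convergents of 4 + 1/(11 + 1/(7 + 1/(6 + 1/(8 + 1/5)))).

Using the convergent recurrence p_i = a_i*p_{i-1} + p_{i-2}, q_i = a_i*q_{i-1} + q_{i-2} with p_{-2}=0, p_{-1}=1, q_{-2}=1, q_{-1}=0:
  i=0: a_0=4, p_0 = 4*1 + 0 = 4, q_0 = 4*0 + 1 = 1.
  i=1: a_1=11, p_1 = 11*4 + 1 = 45, q_1 = 11*1 + 0 = 11.
  i=2: a_2=7, p_2 = 7*45 + 4 = 319, q_2 = 7*11 + 1 = 78.
  i=3: a_3=6, p_3 = 6*319 + 45 = 1959, q_3 = 6*78 + 11 = 479.
  i=4: a_4=8, p_4 = 8*1959 + 319 = 15991, q_4 = 8*479 + 78 = 3910.
  i=5: a_5=5, p_5 = 5*15991 + 1959 = 81914, q_5 = 5*3910 + 479 = 20029.

4/1, 45/11, 319/78, 1959/479, 15991/3910, 81914/20029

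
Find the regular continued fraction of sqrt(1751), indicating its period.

[41; (1, 5, 2, 4, 2, 5, 1, 82)]

Write x_i = (sqrt(1751) + m_i)/d_i with (m_0, d_0) = (0, 1). a_0 = floor(sqrt(1751)) = 41, since 41^2 = 1681 <= 1751 < 1764 = 42^2.
Iterate m_{i+1} = d_i*a_i - m_i, d_{i+1} = (1751 - m_{i+1}^2)/d_i, a_{i+1} = floor((a_0 + m_{i+1})/d_{i+1}):
  m_1 = 1*41 - 0 = 41, d_1 = (1751 - 41^2)/1 = 70/1 = 70, a_1 = floor((41 + 41)/70) = 1.
  m_2 = 70*1 - 41 = 29, d_2 = (1751 - 29^2)/70 = 910/70 = 13, a_2 = floor((41 + 29)/13) = 5.
  m_3 = 13*5 - 29 = 36, d_3 = (1751 - 36^2)/13 = 455/13 = 35, a_3 = floor((41 + 36)/35) = 2.
  m_4 = 35*2 - 36 = 34, d_4 = (1751 - 34^2)/35 = 595/35 = 17, a_4 = floor((41 + 34)/17) = 4.
  m_5 = 17*4 - 34 = 34, d_5 = (1751 - 34^2)/17 = 595/17 = 35, a_5 = floor((41 + 34)/35) = 2.
  m_6 = 35*2 - 34 = 36, d_6 = (1751 - 36^2)/35 = 455/35 = 13, a_6 = floor((41 + 36)/13) = 5.
  m_7 = 13*5 - 36 = 29, d_7 = (1751 - 29^2)/13 = 910/13 = 70, a_7 = floor((41 + 29)/70) = 1.
  m_8 = 70*1 - 29 = 41, d_8 = (1751 - 41^2)/70 = 70/70 = 1, a_8 = floor((41 + 41)/1) = 82.
  m_9 = 1*82 - 41 = 41, d_9 = (1751 - 41^2)/1 = 70/1 = 70: (m_9, d_9) = (m_1, d_1) = (41, 70), so from here the quotients repeat a_1, ..., a_8; the period length is 8.
Hence the expansion of sqrt(1751) is a_0 = 41 followed by the repeating block 1, 5, 2, 4, 2, 5, 1, 82 (period 8).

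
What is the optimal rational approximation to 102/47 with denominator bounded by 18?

13/6

Expand x = 102/47 as a continued fraction with the Euclidean algorithm:
  102 = 2*47 + 8, so a_0 = 2.
  47 = 5*8 + 7, so a_1 = 5.
  8 = 1*7 + 1, so a_2 = 1.
  7 = 7*1 + 0, so a_3 = 7.
so x = [2; 5, 1, 7].
Convergents (p_i = a_i*p_{i-1} + p_{i-2}, q_i = a_i*q_{i-1} + q_{i-2} with p_{-2}=0, p_{-1}=1, q_{-2}=1, q_{-1}=0), until the denominator exceeds 18:
  i=0: a_0=2, p_0 = 2*1 + 0 = 2, q_0 = 2*0 + 1 = 1.
  i=1: a_1=5, p_1 = 5*2 + 1 = 11, q_1 = 5*1 + 0 = 5.
  i=2: a_2=1, p_2 = 1*11 + 2 = 13, q_2 = 1*5 + 1 = 6.
  i=3: a_3=7, p_3 = 7*13 + 11 = 102, q_3 = 7*6 + 5 = 47.
q_3 = 47 > 18, so the last convergent with denominator <= 18 is p_2/q_2 = 13/6.
The closest fraction with denominator <= 18 is either p_2/q_2 or the intermediate fraction (k*p_2 + p_1)/(k*q_2 + q_1) with the largest k >= 1 whose denominator stays <= 18; these approach x as k grows, and every other convergent or intermediate fraction in range is farther away.
Largest k: floor((18 - q_1)/q_2) = floor((18 - 5)/6) = 2.
That gives (2*13 + 11)/(2*6 + 5) = 37/17.
Compare the errors: |x - 13/6| = |102*6 - 13*47|/(47*6) = 1/282, and |x - 37/17| = |102*17 - 37*47|/(47*17) = 5/799.
Cross-multiplying, 1*799 = 799 < 1410 = 5*282, so 1/282 is smaller: the convergent 13/6 is closer to x than 37/17.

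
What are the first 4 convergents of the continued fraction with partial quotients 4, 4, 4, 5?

4/1, 17/4, 72/17, 377/89

Using the convergent recurrence p_i = a_i*p_{i-1} + p_{i-2}, q_i = a_i*q_{i-1} + q_{i-2} with p_{-2}=0, p_{-1}=1, q_{-2}=1, q_{-1}=0:
  i=0: a_0=4, p_0 = 4*1 + 0 = 4, q_0 = 4*0 + 1 = 1.
  i=1: a_1=4, p_1 = 4*4 + 1 = 17, q_1 = 4*1 + 0 = 4.
  i=2: a_2=4, p_2 = 4*17 + 4 = 72, q_2 = 4*4 + 1 = 17.
  i=3: a_3=5, p_3 = 5*72 + 17 = 377, q_3 = 5*17 + 4 = 89.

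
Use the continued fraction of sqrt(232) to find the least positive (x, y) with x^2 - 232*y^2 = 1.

First expand sqrt(232) as a continued fraction. With x_i = (sqrt(232) + m_i)/d_i and (m_0, d_0) = (0, 1): a_0 = floor(sqrt(232)) = 15, since 15^2 = 225 <= 232 < 256 = 16^2.
Iterate m_{i+1} = d_i*a_i - m_i, d_{i+1} = (232 - m_{i+1}^2)/d_i, a_{i+1} = floor((a_0 + m_{i+1})/d_{i+1}):
  m_1 = 1*15 - 0 = 15, d_1 = (232 - 15^2)/1 = 7/1 = 7, a_1 = floor((15 + 15)/7) = 4.
  m_2 = 7*4 - 15 = 13, d_2 = (232 - 13^2)/7 = 63/7 = 9, a_2 = floor((15 + 13)/9) = 3.
  m_3 = 9*3 - 13 = 14, d_3 = (232 - 14^2)/9 = 36/9 = 4, a_3 = floor((15 + 14)/4) = 7.
  m_4 = 4*7 - 14 = 14, d_4 = (232 - 14^2)/4 = 36/4 = 9, a_4 = floor((15 + 14)/9) = 3.
  m_5 = 9*3 - 14 = 13, d_5 = (232 - 13^2)/9 = 63/9 = 7, a_5 = floor((15 + 13)/7) = 4.
  m_6 = 7*4 - 13 = 15, d_6 = (232 - 15^2)/7 = 7/7 = 1, a_6 = floor((15 + 15)/1) = 30.
  m_7 = 1*30 - 15 = 15, d_7 = (232 - 15^2)/1 = 7/1 = 7: (m_7, d_7) = (m_1, d_1) = (15, 7), so from here the quotients repeat a_1, ..., a_6; the period length is 6.
So sqrt(232) = [15; (4, 3, 7, 3, 4, 30)] with period length k = 6.
k is even, so the fundamental solution of x^2 - 232y^2 = 1 is (p_{k-1}, q_{k-1}) = (p_5, q_5); compute convergents through index 5.
Convergents (p_i = a_i*p_{i-1} + p_{i-2}, q_i = a_i*q_{i-1} + q_{i-2} with p_{-2}=0, p_{-1}=1, q_{-2}=1, q_{-1}=0):
  i=0: a_0=15, p_0 = 15*1 + 0 = 15, q_0 = 15*0 + 1 = 1.
  i=1: a_1=4, p_1 = 4*15 + 1 = 61, q_1 = 4*1 + 0 = 4.
  i=2: a_2=3, p_2 = 3*61 + 15 = 198, q_2 = 3*4 + 1 = 13.
  i=3: a_3=7, p_3 = 7*198 + 61 = 1447, q_3 = 7*13 + 4 = 95.
  i=4: a_4=3, p_4 = 3*1447 + 198 = 4539, q_4 = 3*95 + 13 = 298.
  i=5: a_5=4, p_5 = 4*4539 + 1447 = 19603, q_5 = 4*298 + 95 = 1287.
Check: 19603^2 - 232*1287^2 = 384277609 - 384277608 = 1, so (x, y) = (19603, 1287) solves the equation, and by the theorem it is the least positive solution.

(x, y) = (19603, 1287)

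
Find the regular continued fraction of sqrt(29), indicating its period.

[5; (2, 1, 1, 2, 10)]

Write x_i = (sqrt(29) + m_i)/d_i with (m_0, d_0) = (0, 1). a_0 = floor(sqrt(29)) = 5, since 5^2 = 25 <= 29 < 36 = 6^2.
Iterate m_{i+1} = d_i*a_i - m_i, d_{i+1} = (29 - m_{i+1}^2)/d_i, a_{i+1} = floor((a_0 + m_{i+1})/d_{i+1}):
  m_1 = 1*5 - 0 = 5, d_1 = (29 - 5^2)/1 = 4/1 = 4, a_1 = floor((5 + 5)/4) = 2.
  m_2 = 4*2 - 5 = 3, d_2 = (29 - 3^2)/4 = 20/4 = 5, a_2 = floor((5 + 3)/5) = 1.
  m_3 = 5*1 - 3 = 2, d_3 = (29 - 2^2)/5 = 25/5 = 5, a_3 = floor((5 + 2)/5) = 1.
  m_4 = 5*1 - 2 = 3, d_4 = (29 - 3^2)/5 = 20/5 = 4, a_4 = floor((5 + 3)/4) = 2.
  m_5 = 4*2 - 3 = 5, d_5 = (29 - 5^2)/4 = 4/4 = 1, a_5 = floor((5 + 5)/1) = 10.
  m_6 = 1*10 - 5 = 5, d_6 = (29 - 5^2)/1 = 4/1 = 4: (m_6, d_6) = (m_1, d_1) = (5, 4), so from here the quotients repeat a_1, ..., a_5; the period length is 5.
Hence the expansion of sqrt(29) is a_0 = 5 followed by the repeating block 2, 1, 1, 2, 10 (period 5).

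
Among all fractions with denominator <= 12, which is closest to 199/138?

Expand x = 199/138 as a continued fraction with the Euclidean algorithm:
  199 = 1*138 + 61, so a_0 = 1.
  138 = 2*61 + 16, so a_1 = 2.
  61 = 3*16 + 13, so a_2 = 3.
  16 = 1*13 + 3, so a_3 = 1.
  13 = 4*3 + 1, so a_4 = 4.
  3 = 3*1 + 0, so a_5 = 3.
so x = [1; 2, 3, 1, 4, 3].
Convergents (p_i = a_i*p_{i-1} + p_{i-2}, q_i = a_i*q_{i-1} + q_{i-2} with p_{-2}=0, p_{-1}=1, q_{-2}=1, q_{-1}=0), until the denominator exceeds 12:
  i=0: a_0=1, p_0 = 1*1 + 0 = 1, q_0 = 1*0 + 1 = 1.
  i=1: a_1=2, p_1 = 2*1 + 1 = 3, q_1 = 2*1 + 0 = 2.
  i=2: a_2=3, p_2 = 3*3 + 1 = 10, q_2 = 3*2 + 1 = 7.
  i=3: a_3=1, p_3 = 1*10 + 3 = 13, q_3 = 1*7 + 2 = 9.
  i=4: a_4=4, p_4 = 4*13 + 10 = 62, q_4 = 4*9 + 7 = 43.
q_4 = 43 > 12, so the last convergent with denominator <= 12 is p_3/q_3 = 13/9.
The closest fraction with denominator <= 12 is either p_3/q_3 or the intermediate fraction (k*p_3 + p_2)/(k*q_3 + q_2) with the largest k >= 1 whose denominator stays <= 12; these approach x as k grows, and every other convergent or intermediate fraction in range is farther away.
Largest k: floor((12 - q_2)/q_3) = floor((12 - 7)/9) = 0.
Since k = 0, no intermediate fraction beyond p_3/q_3 has denominator <= 12, so the convergent 13/9 is the closest (its error is |199*9 - 13*138|/(138*9) = 3/1242).

13/9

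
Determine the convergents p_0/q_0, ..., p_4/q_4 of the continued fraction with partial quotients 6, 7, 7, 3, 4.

6/1, 43/7, 307/50, 964/157, 4163/678

Using the convergent recurrence p_i = a_i*p_{i-1} + p_{i-2}, q_i = a_i*q_{i-1} + q_{i-2} with p_{-2}=0, p_{-1}=1, q_{-2}=1, q_{-1}=0:
  i=0: a_0=6, p_0 = 6*1 + 0 = 6, q_0 = 6*0 + 1 = 1.
  i=1: a_1=7, p_1 = 7*6 + 1 = 43, q_1 = 7*1 + 0 = 7.
  i=2: a_2=7, p_2 = 7*43 + 6 = 307, q_2 = 7*7 + 1 = 50.
  i=3: a_3=3, p_3 = 3*307 + 43 = 964, q_3 = 3*50 + 7 = 157.
  i=4: a_4=4, p_4 = 4*964 + 307 = 4163, q_4 = 4*157 + 50 = 678.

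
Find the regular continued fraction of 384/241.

Run the Euclidean algorithm on 384 and 241; the successive quotients are the partial quotients a_0, a_1, ... (each step inverts the fractional part left over by the previous one):
  384 = 1*241 + 143, so a_0 = 1.
  241 = 1*143 + 98, so a_1 = 1.
  143 = 1*98 + 45, so a_2 = 1.
  98 = 2*45 + 8, so a_3 = 2.
  45 = 5*8 + 5, so a_4 = 5.
  8 = 1*5 + 3, so a_5 = 1.
  5 = 1*3 + 2, so a_6 = 1.
  3 = 1*2 + 1, so a_7 = 1.
  2 = 2*1 + 0, so a_8 = 2.
The remainder reaches 0 after 9 divisions, so the expansion has 9 partial quotients, read off in order.

[1; 1, 1, 2, 5, 1, 1, 1, 2]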